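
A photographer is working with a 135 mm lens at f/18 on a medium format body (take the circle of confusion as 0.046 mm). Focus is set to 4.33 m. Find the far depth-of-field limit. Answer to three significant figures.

Hyperfocal distance H = f²/(N·c) + f = 135²/(18 × 0.046) + 135 = 18225/0.828 + 135 ≈ 22145.9 mm ≈ 22.15 m.
Far limit Df = s·(H − f)/(H − s) = 4330 × (22145.9 − 135) / (22145.9 − 4330) = 4330 × 22010.9 / 17815.9 ≈ 5349.6 mm ≈ 5.35 m.

5.35 m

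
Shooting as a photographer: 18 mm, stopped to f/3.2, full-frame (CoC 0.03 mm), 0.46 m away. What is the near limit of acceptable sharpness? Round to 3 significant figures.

Hyperfocal distance H = f²/(N·c) + f = 18²/(3.2 × 0.03) + 18 = 324/0.096 + 18 ≈ 3393.0 mm ≈ 3.393 m.
Near limit Dn = s·(H − f)/(H + s − 2f) = 460 × (3393.0 − 18) / (3393.0 + 460 − 2 × 18) = 460 × 3375.0 / 3817.0 ≈ 406.73 mm.

407 mm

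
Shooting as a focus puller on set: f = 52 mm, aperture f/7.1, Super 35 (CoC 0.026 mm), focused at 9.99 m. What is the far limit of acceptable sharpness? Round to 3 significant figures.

31.1 m

Hyperfocal distance H = f²/(N·c) + f = 52²/(7.1 × 0.026) + 52 = 2704/0.1846 + 52 ≈ 14699.9 mm ≈ 14.70 m.
Far limit Df = s·(H − f)/(H − s) = 9990 × (14699.9 − 52) / (14699.9 − 9990) = 9990 × 14647.9 / 4709.9 ≈ 31069 mm ≈ 31.1 m.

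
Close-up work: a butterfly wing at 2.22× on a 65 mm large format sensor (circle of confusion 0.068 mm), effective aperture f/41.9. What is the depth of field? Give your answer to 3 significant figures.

1.16 mm

At magnification m, DoF ≈ 2·N_eff·c/m² = 2 × 41.9 × 0.068 / 2.22² = 5.698 / 4.928 ≈ 1.16 mm.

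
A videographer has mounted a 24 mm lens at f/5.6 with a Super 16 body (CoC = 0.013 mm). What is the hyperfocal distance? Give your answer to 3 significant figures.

Hyperfocal distance H = f²/(N·c) + f = 24²/(5.6 × 0.013) + 24 = 576/0.0728 + 24 ≈ 7936.1 mm ≈ 7.94 m.

7.94 m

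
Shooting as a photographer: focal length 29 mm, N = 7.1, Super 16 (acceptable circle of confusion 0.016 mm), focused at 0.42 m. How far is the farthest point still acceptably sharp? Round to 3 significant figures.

443 mm

Hyperfocal distance H = f²/(N·c) + f = 29²/(7.1 × 0.016) + 29 = 841/0.1136 + 29 ≈ 7432.2 mm ≈ 7.432 m.
Far limit Df = s·(H − f)/(H − s) = 420 × (7432.2 − 29) / (7432.2 − 420) = 420 × 7403.2 / 7012.2 ≈ 443.42 mm.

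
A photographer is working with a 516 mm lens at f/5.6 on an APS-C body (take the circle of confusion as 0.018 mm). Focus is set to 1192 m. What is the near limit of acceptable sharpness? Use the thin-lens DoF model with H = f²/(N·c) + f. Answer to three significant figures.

821 m

Hyperfocal distance H = f²/(N·c) + f = 516²/(5.6 × 0.018) + 516 = 266256/0.1008 + 516 ≈ 2641944.6 mm ≈ 2642 m.
Near limit Dn = s·(H − f)/(H + s − 2f) = 1192000 × (2641944.6 − 516) / (2641944.6 + 1192000 − 2 × 516) = 1192000 × 2641428.6 / 3832912.6 ≈ 821460 mm ≈ 821 m.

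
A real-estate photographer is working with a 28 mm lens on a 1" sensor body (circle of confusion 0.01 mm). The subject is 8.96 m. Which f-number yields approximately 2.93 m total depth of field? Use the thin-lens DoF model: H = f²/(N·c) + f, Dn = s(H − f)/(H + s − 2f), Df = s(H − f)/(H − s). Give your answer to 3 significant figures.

Write h = H − f = f²/(N·c). The thin-lens limits are Dn = s·h/(h + (s−f)) and Df = s·h/(h − (s−f)), so DoF = Df − Dn = 2·s·(s−f)·h / (h² − (s−f)²).
That is a quadratic in h: DoF·h² − 2·s·(s−f)·h − DoF·(s−f)² = 0 ⇒ h = (s−f)·(s + √(s² + DoF²)) / DoF = 8932 × (8960 + √(8960² + 2930²)) / 2930 = 8932 × (8960 + 9426.90) / 2930 ≈ 56052 mm.
Then N = f²/(c·h) = 28² / (0.01 × 56052) = 784 / 560.52 ≈ 1.40.

f/1.40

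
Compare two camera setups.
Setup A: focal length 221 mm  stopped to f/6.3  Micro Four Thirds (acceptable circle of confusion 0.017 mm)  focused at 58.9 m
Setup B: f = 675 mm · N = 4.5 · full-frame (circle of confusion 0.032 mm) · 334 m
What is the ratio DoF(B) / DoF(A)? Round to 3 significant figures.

Setup A: H = 221²/(6.3×0.017) + 221 ≈ 456252.7 mm; DoF = Df − Dn = 67598 − 52185 ≈ 15413 mm.
Setup B: H = 675²/(4.5×0.032) + 675 ≈ 3164737.5 mm; DoF = Df − Dn = 373329 − 302168 ≈ 71161 mm.
Ratio = 71161 / 15413 ≈ 4.62.

4.62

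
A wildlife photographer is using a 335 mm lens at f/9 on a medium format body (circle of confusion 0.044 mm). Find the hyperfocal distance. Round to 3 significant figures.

Hyperfocal distance H = f²/(N·c) + f = 335²/(9 × 0.044) + 335 = 112225/0.396 + 335 ≈ 283731.5 mm ≈ 284 m.

284 m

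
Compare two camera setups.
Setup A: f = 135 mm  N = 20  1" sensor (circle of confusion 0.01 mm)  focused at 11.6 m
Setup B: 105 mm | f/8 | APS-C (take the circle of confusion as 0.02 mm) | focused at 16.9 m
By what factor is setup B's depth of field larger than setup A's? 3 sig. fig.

Setup A: H = 135²/(20×0.01) + 135 ≈ 91260.0 mm; DoF = Df − Dn = 13269.5 − 10303.6 ≈ 2965.9 mm.
Setup B: H = 105²/(8×0.02) + 105 ≈ 69011.2 mm; DoF = Df − Dn = 22346.7 − 13588.1 ≈ 8758.6 mm.
Ratio = 8758.6 / 2965.9 ≈ 2.95.

2.95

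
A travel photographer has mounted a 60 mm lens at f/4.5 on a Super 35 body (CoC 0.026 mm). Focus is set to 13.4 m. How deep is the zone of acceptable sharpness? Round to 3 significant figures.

14.3 m

Hyperfocal distance H = f²/(N·c) + f = 60²/(4.5 × 0.026) + 60 = 3600/0.117 + 60 ≈ 30829.2 mm ≈ 30.83 m.
Near limit Dn = s·(H − f)/(H + s − 2f) = 13400 × (30829.2 − 60) / (30829.2 + 13400 − 2 × 60) = 13400 × 30769.2 / 44109.2 ≈ 9347 mm.
Far limit Df = s·(H − f)/(H − s) = 13400 × (30829.2 − 60) / (30829.2 − 13400) = 13400 × 30769.2 / 17429.2 ≈ 23656 mm.
Depth of field = Df − Dn = 23656 − 9347 ≈ 14309 mm ≈ 14.3 m.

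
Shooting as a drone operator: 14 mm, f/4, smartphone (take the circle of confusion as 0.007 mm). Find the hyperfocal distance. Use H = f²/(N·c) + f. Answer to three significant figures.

7.01 m

Hyperfocal distance H = f²/(N·c) + f = 14²/(4 × 0.007) + 14 = 196/0.028 + 14 ≈ 7014.0 mm ≈ 7.01 m.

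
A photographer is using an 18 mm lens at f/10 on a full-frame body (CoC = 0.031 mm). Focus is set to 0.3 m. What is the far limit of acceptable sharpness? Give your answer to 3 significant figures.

Hyperfocal distance H = f²/(N·c) + f = 18²/(10 × 0.031) + 18 = 324/0.31 + 18 ≈ 1063.2 mm ≈ 1.063 m.
Far limit Df = s·(H − f)/(H − s) = 300 × (1063.2 − 18) / (1063.2 − 300) = 300 × 1045.2 / 763.2 ≈ 410.85 mm.

411 mm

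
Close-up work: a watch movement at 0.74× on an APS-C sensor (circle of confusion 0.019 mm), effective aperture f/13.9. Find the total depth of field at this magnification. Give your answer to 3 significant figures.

At magnification m, DoF ≈ 2·N_eff·c/m² = 2 × 13.9 × 0.019 / 0.74² = 0.5282 / 0.5476 ≈ 0.965 mm.

0.965 mm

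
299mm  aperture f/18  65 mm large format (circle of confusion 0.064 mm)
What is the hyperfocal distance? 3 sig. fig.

77.9 m

Hyperfocal distance H = f²/(N·c) + f = 299²/(18 × 0.064) + 299 = 89401/1.152 + 299 ≈ 77904.0 mm ≈ 77.9 m.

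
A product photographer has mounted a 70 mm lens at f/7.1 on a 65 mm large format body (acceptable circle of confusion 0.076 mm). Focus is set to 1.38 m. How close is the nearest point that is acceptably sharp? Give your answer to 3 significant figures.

Hyperfocal distance H = f²/(N·c) + f = 70²/(7.1 × 0.076) + 70 = 4900/0.5396 + 70 ≈ 9150.8 mm ≈ 9.151 m.
Near limit Dn = s·(H − f)/(H + s − 2f) = 1380 × (9150.8 − 70) / (9150.8 + 1380 − 2 × 70) = 1380 × 9080.8 / 10390.8 ≈ 1206.0 mm ≈ 1.21 m.

1.21 m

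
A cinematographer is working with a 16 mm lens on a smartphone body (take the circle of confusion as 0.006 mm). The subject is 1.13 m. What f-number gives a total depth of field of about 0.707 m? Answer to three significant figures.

Write h = H − f = f²/(N·c). The thin-lens limits are Dn = s·h/(h + (s−f)) and Df = s·h/(h − (s−f)), so DoF = Df − Dn = 2·s·(s−f)·h / (h² − (s−f)²).
That is a quadratic in h: DoF·h² − 2·s·(s−f)·h − DoF·(s−f)² = 0 ⇒ h = (s−f)·(s + √(s² + DoF²)) / DoF = 1114 × (1130 + √(1130² + 707²)) / 707 = 1114 × (1130 + 1332.95) / 707 ≈ 3880.8 mm.
Then N = f²/(c·h) = 16² / (0.006 × 3880.8) = 256 / 23.285 ≈ 11.

f/11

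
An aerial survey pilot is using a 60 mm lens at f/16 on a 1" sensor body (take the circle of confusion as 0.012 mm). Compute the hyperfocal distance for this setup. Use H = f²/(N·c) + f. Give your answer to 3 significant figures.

18.8 m

Hyperfocal distance H = f²/(N·c) + f = 60²/(16 × 0.012) + 60 = 3600/0.192 + 60 ≈ 18810.0 mm ≈ 18.8 m.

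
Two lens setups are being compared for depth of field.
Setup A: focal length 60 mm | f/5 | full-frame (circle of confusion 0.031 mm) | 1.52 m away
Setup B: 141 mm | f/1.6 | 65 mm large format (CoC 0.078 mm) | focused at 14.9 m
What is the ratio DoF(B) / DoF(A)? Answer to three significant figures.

14.5

Setup A: H = 60²/(5×0.031) + 60 ≈ 23285.8 mm; DoF = Df − Dn = 1621.96 − 1430.10 ≈ 191.86 mm.
Setup B: H = 141²/(1.6×0.078) + 141 ≈ 159443.9 mm; DoF = Df − Dn = 16421.4 − 13636.6 ≈ 2784.8 mm.
Ratio = 2784.8 / 191.86 ≈ 14.5.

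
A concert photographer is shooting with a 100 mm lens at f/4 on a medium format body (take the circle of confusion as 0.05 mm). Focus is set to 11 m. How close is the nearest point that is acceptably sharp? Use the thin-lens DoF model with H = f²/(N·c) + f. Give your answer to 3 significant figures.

9.03 m

Hyperfocal distance H = f²/(N·c) + f = 100²/(4 × 0.05) + 100 = 10000/0.2 + 100 ≈ 50100.0 mm ≈ 50.10 m.
Near limit Dn = s·(H − f)/(H + s − 2f) = 11000 × (50100.0 − 100) / (50100.0 + 11000 − 2 × 100) = 11000 × 50000.0 / 60900.0 ≈ 9031.2 mm ≈ 9.03 m.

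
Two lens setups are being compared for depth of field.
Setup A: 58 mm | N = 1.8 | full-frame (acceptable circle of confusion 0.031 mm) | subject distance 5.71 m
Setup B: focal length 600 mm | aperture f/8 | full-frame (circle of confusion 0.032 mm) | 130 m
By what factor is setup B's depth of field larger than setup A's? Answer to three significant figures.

22.3

Setup A: H = 58²/(1.8×0.031) + 58 ≈ 60344.7 mm; DoF = Df − Dn = 6300.7 − 5220.6 ≈ 1080.1 mm.
Setup B: H = 600²/(8×0.032) + 600 ≈ 1406850.0 mm; DoF = Df − Dn = 143175 − 119046 ≈ 24129 mm.
Ratio = 24129 / 1080.1 ≈ 22.3.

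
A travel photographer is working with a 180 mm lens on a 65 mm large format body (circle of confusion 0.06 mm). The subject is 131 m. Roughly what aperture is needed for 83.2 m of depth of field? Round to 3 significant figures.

Write h = H − f = f²/(N·c). The thin-lens limits are Dn = s·h/(h + (s−f)) and Df = s·h/(h − (s−f)), so DoF = Df − Dn = 2·s·(s−f)·h / (h² − (s−f)²).
That is a quadratic in h: DoF·h² − 2·s·(s−f)·h − DoF·(s−f)² = 0 ⇒ h = (s−f)·(s + √(s² + DoF²)) / DoF = 130820 × (131000 + √(131000² + 83200²)) / 83200 = 130820 × (131000 + 155188) / 83200 ≈ 449989 mm.
Then N = f²/(c·h) = 180² / (0.06 × 449989) = 32400 / 26999 ≈ 1.20.

f/1.20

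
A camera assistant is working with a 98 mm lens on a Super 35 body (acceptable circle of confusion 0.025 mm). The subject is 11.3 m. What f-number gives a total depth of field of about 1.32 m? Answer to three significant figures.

Write h = H − f = f²/(N·c). The thin-lens limits are Dn = s·h/(h + (s−f)) and Df = s·h/(h − (s−f)), so DoF = Df − Dn = 2·s·(s−f)·h / (h² − (s−f)²).
That is a quadratic in h: DoF·h² − 2·s·(s−f)·h − DoF·(s−f)² = 0 ⇒ h = (s−f)·(s + √(s² + DoF²)) / DoF = 11202 × (11300 + √(11300² + 1320²)) / 1320 = 11202 × (11300 + 11376.8) / 1320 ≈ 192444 mm.
Then N = f²/(c·h) = 98² / (0.025 × 192444) = 9604 / 4811.1 ≈ 2.00.

f/2.00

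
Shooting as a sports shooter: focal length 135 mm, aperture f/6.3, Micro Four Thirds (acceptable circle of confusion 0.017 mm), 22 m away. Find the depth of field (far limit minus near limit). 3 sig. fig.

Hyperfocal distance H = f²/(N·c) + f = 135²/(6.3 × 0.017) + 135 = 18225/0.1071 + 135 ≈ 170303.1 mm ≈ 170.3 m.
Near limit Dn = s·(H − f)/(H + s − 2f) = 22000 × (170303.1 − 135) / (170303.1 + 22000 − 2 × 135) = 22000 × 170168.1 / 192033.1 ≈ 19495.1 mm.
Far limit Df = s·(H − f)/(H − s) = 22000 × (170303.1 − 135) / (170303.1 − 22000) = 22000 × 170168.1 / 148303.1 ≈ 25243.6 mm.
Depth of field = Df − Dn = 25243.6 − 19495.1 ≈ 5748.5 mm ≈ 5.75 m.

5.75 m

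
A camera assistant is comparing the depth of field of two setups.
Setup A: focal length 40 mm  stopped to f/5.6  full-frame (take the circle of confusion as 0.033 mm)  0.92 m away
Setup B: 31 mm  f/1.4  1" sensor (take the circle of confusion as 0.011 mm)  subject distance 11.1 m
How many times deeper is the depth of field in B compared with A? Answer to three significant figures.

21.5

Setup A: H = 40²/(5.6×0.033) + 40 ≈ 8698.0 mm; DoF = Df − Dn = 1024.09 − 835.12 ≈ 188.97 mm.
Setup B: H = 31²/(1.4×0.011) + 31 ≈ 62433.6 mm; DoF = Df − Dn = 13493.5 − 9427.7 ≈ 4065.8 mm.
Ratio = 4065.8 / 188.97 ≈ 21.5.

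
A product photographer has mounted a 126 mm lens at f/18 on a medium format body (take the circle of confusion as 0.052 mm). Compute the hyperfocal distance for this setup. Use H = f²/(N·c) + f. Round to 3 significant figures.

17.1 m

Hyperfocal distance H = f²/(N·c) + f = 126²/(18 × 0.052) + 126 = 15876/0.936 + 126 ≈ 17087.5 mm ≈ 17.1 m.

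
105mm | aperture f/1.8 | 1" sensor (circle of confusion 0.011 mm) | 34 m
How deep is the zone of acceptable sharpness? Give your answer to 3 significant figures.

Hyperfocal distance H = f²/(N·c) + f = 105²/(1.8 × 0.011) + 105 = 11025/0.0198 + 105 ≈ 556923.2 mm ≈ 556.9 m.
Near limit Dn = s·(H − f)/(H + s − 2f) = 34000 × (556923.2 − 105) / (556923.2 + 34000 − 2 × 105) = 34000 × 556818.2 / 590713.2 ≈ 32049.1 mm.
Far limit Df = s·(H − f)/(H − s) = 34000 × (556923.2 − 105) / (556923.2 − 34000) = 34000 × 556818.2 / 522923.2 ≈ 36203.8 mm.
Depth of field = Df − Dn = 36203.8 − 32049.1 ≈ 4154.7 mm ≈ 4.15 m.

4.15 m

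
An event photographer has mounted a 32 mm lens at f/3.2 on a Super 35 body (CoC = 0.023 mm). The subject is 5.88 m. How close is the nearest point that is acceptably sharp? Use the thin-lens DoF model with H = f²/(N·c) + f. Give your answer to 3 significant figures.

4.14 m

Hyperfocal distance H = f²/(N·c) + f = 32²/(3.2 × 0.023) + 32 = 1024/0.0736 + 32 ≈ 13945.0 mm ≈ 13.95 m.
Near limit Dn = s·(H − f)/(H + s − 2f) = 5880 × (13945.0 − 32) / (13945.0 + 5880 − 2 × 32) = 5880 × 13913.0 / 19761.0 ≈ 4139.9 mm ≈ 4.14 m.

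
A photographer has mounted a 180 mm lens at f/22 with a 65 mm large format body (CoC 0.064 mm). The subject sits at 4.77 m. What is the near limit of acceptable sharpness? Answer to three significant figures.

Hyperfocal distance H = f²/(N·c) + f = 180²/(22 × 0.064) + 180 = 32400/1.408 + 180 ≈ 23191.4 mm ≈ 23.19 m.
Near limit Dn = s·(H − f)/(H + s − 2f) = 4770 × (23191.4 − 180) / (23191.4 + 4770 − 2 × 180) = 4770 × 23011.4 / 27601.4 ≈ 3976.8 mm ≈ 3.98 m.

3.98 m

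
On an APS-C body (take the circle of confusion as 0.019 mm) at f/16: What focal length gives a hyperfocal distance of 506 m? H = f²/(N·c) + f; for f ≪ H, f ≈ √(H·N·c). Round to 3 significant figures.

From H = f²/(N·c) + f, with f ≪ H: f ≈ √(H·N·c) = √(506000 × 16 × 0.019) = √153824 ≈ 392.2 mm.
The +f correction barely moves this — solving exactly, f² + N·c·f − N·c·H = 0 ⇒ f = (−N·c + √((N·c)² + 4·N·c·H))/2 = (−0.304 + √615296)/2 ≈ 392.05 mm, so f ≈ 392 mm.

392 mm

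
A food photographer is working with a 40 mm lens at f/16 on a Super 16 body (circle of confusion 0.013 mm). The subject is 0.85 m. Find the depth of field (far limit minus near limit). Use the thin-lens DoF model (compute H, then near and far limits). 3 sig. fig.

Hyperfocal distance H = f²/(N·c) + f = 40²/(16 × 0.013) + 40 = 1600/0.208 + 40 ≈ 7732.3 mm ≈ 7.732 m.
Near limit Dn = s·(H − f)/(H + s − 2f) = 850 × (7732.3 − 40) / (7732.3 + 850 − 2 × 40) = 850 × 7692.3 / 8502.3 ≈ 769.02 mm.
Far limit Df = s·(H − f)/(H − s) = 850 × (7732.3 − 40) / (7732.3 − 850) = 850 × 7692.3 / 6882.3 ≈ 950.04 mm.
Depth of field = Df − Dn = 950.04 − 769.02 ≈ 181.02 mm.

181 mm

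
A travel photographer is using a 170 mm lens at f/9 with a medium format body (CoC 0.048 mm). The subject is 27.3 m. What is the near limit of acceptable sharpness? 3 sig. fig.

19.4 m

Hyperfocal distance H = f²/(N·c) + f = 170²/(9 × 0.048) + 170 = 28900/0.432 + 170 ≈ 67068.1 mm ≈ 67.07 m.
Near limit Dn = s·(H − f)/(H + s − 2f) = 27300 × (67068.1 − 170) / (67068.1 + 27300 − 2 × 170) = 27300 × 66898.1 / 94028.1 ≈ 19423 mm ≈ 19.4 m.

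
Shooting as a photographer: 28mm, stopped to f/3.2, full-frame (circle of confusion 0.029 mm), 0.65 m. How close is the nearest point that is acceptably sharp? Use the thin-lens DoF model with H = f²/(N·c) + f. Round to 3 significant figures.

0.605 m

Hyperfocal distance H = f²/(N·c) + f = 28²/(3.2 × 0.029) + 28 = 784/0.0928 + 28 ≈ 8476.3 mm ≈ 8.476 m.
Near limit Dn = s·(H − f)/(H + s − 2f) = 650 × (8476.3 − 28) / (8476.3 + 650 − 2 × 28) = 650 × 8448.3 / 9070.3 ≈ 605.43 mm ≈ 0.605 m.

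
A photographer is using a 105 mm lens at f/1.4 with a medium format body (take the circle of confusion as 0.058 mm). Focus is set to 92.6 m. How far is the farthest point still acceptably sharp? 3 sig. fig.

Hyperfocal distance H = f²/(N·c) + f = 105²/(1.4 × 0.058) + 105 = 11025/0.0812 + 105 ≈ 135880.9 mm ≈ 135.9 m.
Far limit Df = s·(H − f)/(H − s) = 92600 × (135880.9 − 105) / (135880.9 − 92600) = 92600 × 135775.9 / 43280.9 ≈ 290494 mm ≈ 290 m.

290 m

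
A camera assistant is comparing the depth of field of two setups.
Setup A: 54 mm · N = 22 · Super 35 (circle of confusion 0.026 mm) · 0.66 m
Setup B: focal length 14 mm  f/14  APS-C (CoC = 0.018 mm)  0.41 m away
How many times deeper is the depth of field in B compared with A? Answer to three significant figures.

3.54

Setup A: H = 54²/(22×0.026) + 54 ≈ 5151.9 mm; DoF = Df − Dn = 749.04 − 589.88 ≈ 159.16 mm.
Setup B: H = 14²/(14×0.018) + 14 ≈ 791.8 mm; DoF = Df − Dn = 835.27 − 271.68 ≈ 563.59 mm.
Ratio = 563.59 / 159.16 ≈ 3.54.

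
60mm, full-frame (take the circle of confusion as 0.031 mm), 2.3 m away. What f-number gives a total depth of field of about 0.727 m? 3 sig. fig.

Write h = H − f = f²/(N·c). The thin-lens limits are Dn = s·h/(h + (s−f)) and Df = s·h/(h − (s−f)), so DoF = Df − Dn = 2·s·(s−f)·h / (h² − (s−f)²).
That is a quadratic in h: DoF·h² − 2·s·(s−f)·h − DoF·(s−f)² = 0 ⇒ h = (s−f)·(s + √(s² + DoF²)) / DoF = 2240 × (2300 + √(2300² + 727²)) / 727 = 2240 × (2300 + 2412.16) / 727 ≈ 14519 mm.
Then N = f²/(c·h) = 60² / (0.031 × 14519) = 3600 / 450.09 ≈ 8.

f/8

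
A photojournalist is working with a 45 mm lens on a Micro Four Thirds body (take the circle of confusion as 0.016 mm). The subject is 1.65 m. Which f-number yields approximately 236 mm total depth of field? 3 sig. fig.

f/5.61

Write h = H − f = f²/(N·c). The thin-lens limits are Dn = s·h/(h + (s−f)) and Df = s·h/(h − (s−f)), so DoF = Df − Dn = 2·s·(s−f)·h / (h² − (s−f)²).
That is a quadratic in h: DoF·h² − 2·s·(s−f)·h − DoF·(s−f)² = 0 ⇒ h = (s−f)·(s + √(s² + DoF²)) / DoF = 1605 × (1650 + √(1650² + 236²)) / 236 = 1605 × (1650 + 1666.79) / 236 ≈ 22557 mm.
Then N = f²/(c·h) = 45² / (0.016 × 22557) = 2025 / 360.91 ≈ 5.61.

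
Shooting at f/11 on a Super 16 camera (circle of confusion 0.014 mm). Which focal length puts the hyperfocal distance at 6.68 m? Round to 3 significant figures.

From H = f²/(N·c) + f, with f ≪ H: f ≈ √(H·N·c) = √(6680 × 11 × 0.014) = √1028.7 ≈ 32.07 mm.
Exact: f² + N·c·f − N·c·H = 0 ⇒ f = (−N·c + √((N·c)² + 4·N·c·H))/2 = (−0.154 + √4114.9)/2 ≈ 31.997 mm ≈ 32.0 mm.

32.0 mm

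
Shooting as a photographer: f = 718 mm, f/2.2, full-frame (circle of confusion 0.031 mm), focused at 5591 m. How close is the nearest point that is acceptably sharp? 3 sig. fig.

Hyperfocal distance H = f²/(N·c) + f = 718²/(2.2 × 0.031) + 718 = 515524/0.0682 + 718 ≈ 7559720.9 mm ≈ 7560 m.
Near limit Dn = s·(H − f)/(H + s − 2f) = 5591000 × (7559720.9 − 718) / (7559720.9 + 5591000 − 2 × 718) = 5591000 × 7559002.9 / 13149284.9 ≈ 3214044 mm ≈ 3210 m.

3210 m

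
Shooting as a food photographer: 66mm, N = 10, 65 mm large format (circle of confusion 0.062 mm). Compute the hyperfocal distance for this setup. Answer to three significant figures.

Hyperfocal distance H = f²/(N·c) + f = 66²/(10 × 0.062) + 66 = 4356/0.62 + 66 ≈ 7091.8 mm ≈ 7.09 m.

7.09 m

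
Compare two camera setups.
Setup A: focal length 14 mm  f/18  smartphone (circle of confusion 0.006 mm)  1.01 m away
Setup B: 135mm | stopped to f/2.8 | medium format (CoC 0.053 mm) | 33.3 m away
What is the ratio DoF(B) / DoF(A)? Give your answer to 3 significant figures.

12.2

Setup A: H = 14²/(18×0.006) + 14 ≈ 1828.8 mm; DoF = Df − Dn = 2238.6 − 652.1 ≈ 1586.5 mm.
Setup B: H = 135²/(2.8×0.053) + 135 ≈ 122945.0 mm; DoF = Df − Dn = 45620 − 26219 ≈ 19401 mm.
Ratio = 19401 / 1586.5 ≈ 12.2.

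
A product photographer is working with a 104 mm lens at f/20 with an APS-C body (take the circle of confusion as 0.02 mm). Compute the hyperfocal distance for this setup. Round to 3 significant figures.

Hyperfocal distance H = f²/(N·c) + f = 104²/(20 × 0.02) + 104 = 10816/0.4 + 104 ≈ 27144.0 mm ≈ 27.1 m.

27.1 m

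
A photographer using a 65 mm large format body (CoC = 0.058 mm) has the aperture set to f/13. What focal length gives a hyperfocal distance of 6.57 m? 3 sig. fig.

70.0 mm

From H = f²/(N·c) + f, with f ≪ H: f ≈ √(H·N·c) = √(6570 × 13 × 0.058) = √4953.8 ≈ 70.38 mm.
Exact: f² + N·c·f − N·c·H = 0 ⇒ f = (−N·c + √((N·c)² + 4·N·c·H))/2 = (−0.754 + √19816)/2 ≈ 70.007 mm ≈ 70.0 mm.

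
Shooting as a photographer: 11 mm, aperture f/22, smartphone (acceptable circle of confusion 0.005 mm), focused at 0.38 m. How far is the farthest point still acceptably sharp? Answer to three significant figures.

0.572 m

Hyperfocal distance H = f²/(N·c) + f = 11²/(22 × 0.005) + 11 = 121/0.11 + 11 ≈ 1111.0 mm ≈ 1.111 m.
Far limit Df = s·(H − f)/(H − s) = 380 × (1111.0 − 11) / (1111.0 − 380) = 380 × 1100.0 / 731.0 ≈ 571.82 mm ≈ 0.572 m.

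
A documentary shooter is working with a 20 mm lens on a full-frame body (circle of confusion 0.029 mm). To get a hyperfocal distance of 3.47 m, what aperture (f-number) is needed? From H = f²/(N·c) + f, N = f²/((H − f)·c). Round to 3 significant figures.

Rearrange H = f²/(N·c) + f for N: N = f² / ((H − f)·c).
N = 20² / ((3470 − 20) × 0.029) = 400 / 100.1 ≈ 4.

f/4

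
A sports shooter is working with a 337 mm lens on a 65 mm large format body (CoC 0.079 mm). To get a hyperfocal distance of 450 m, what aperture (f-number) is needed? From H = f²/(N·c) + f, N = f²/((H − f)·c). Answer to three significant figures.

Rearrange H = f²/(N·c) + f for N: N = f² / ((H − f)·c).
N = 337² / ((450000 − 337) × 0.079) = 113569 / 35523 ≈ 3.20.

f/3.20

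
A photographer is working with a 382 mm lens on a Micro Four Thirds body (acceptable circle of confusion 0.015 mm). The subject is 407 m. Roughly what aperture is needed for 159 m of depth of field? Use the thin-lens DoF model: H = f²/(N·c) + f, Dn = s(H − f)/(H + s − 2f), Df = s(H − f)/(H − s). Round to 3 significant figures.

Write h = H − f = f²/(N·c). The thin-lens limits are Dn = s·h/(h + (s−f)) and Df = s·h/(h − (s−f)), so DoF = Df − Dn = 2·s·(s−f)·h / (h² − (s−f)²).
That is a quadratic in h: DoF·h² − 2·s·(s−f)·h − DoF·(s−f)² = 0 ⇒ h = (s−f)·(s + √(s² + DoF²)) / DoF = 406618 × (407000 + √(407000² + 159000²)) / 159000 = 406618 × (407000 + 436955) / 159000 ≈ 2158286 mm.
Then N = f²/(c·h) = 382² / (0.015 × 2158286) = 145924 / 32374 ≈ 4.51.

f/4.51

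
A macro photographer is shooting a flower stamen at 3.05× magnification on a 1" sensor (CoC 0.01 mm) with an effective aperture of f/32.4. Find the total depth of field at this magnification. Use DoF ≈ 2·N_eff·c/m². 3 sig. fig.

0.0697 mm

At magnification m, DoF ≈ 2·N_eff·c/m² = 2 × 32.4 × 0.01 / 3.05² = 0.648 / 9.302 ≈ 0.0697 mm.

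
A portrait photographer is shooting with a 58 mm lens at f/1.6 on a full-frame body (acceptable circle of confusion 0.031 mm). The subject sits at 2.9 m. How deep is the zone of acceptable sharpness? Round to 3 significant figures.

243 mm

Hyperfocal distance H = f²/(N·c) + f = 58²/(1.6 × 0.031) + 58 = 3364/0.0496 + 58 ≈ 67880.6 mm ≈ 67.88 m.
Near limit Dn = s·(H − f)/(H + s − 2f) = 2900 × (67880.6 − 58) / (67880.6 + 2900 − 2 × 58) = 2900 × 67822.6 / 70664.6 ≈ 2783.37 mm.
Far limit Df = s·(H − f)/(H − s) = 2900 × (67880.6 − 58) / (67880.6 − 2900) = 2900 × 67822.6 / 64980.6 ≈ 3026.83 mm.
Depth of field = Df − Dn = 3026.83 − 2783.37 ≈ 243.46 mm.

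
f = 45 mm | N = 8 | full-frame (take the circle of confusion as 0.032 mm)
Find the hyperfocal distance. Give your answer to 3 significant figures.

Hyperfocal distance H = f²/(N·c) + f = 45²/(8 × 0.032) + 45 = 2025/0.256 + 45 ≈ 7955.2 mm ≈ 7.96 m.

7.96 m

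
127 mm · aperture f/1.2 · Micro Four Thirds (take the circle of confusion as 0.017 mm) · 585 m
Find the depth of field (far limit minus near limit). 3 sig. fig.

Hyperfocal distance H = f²/(N·c) + f = 127²/(1.2 × 0.017) + 127 = 16129/0.0204 + 127 ≈ 790764.3 mm ≈ 790.8 m.
Near limit Dn = s·(H − f)/(H + s − 2f) = 585000 × (790764.3 − 127) / (790764.3 + 585000 − 2 × 127) = 585000 × 790637.3 / 1375510.3 ≈ 336255 mm.
Far limit Df = s·(H − f)/(H − s) = 585000 × (790764.3 − 127) / (790764.3 − 585000) = 585000 × 790637.3 / 205764.3 ≈ 2247829 mm.
Depth of field = Df − Dn = 2247829 − 336255 ≈ 1911574 mm ≈ 1910 m.

1910 m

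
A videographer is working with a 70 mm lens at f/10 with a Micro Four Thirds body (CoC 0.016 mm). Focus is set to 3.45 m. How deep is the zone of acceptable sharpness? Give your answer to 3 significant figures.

0.771 m

Hyperfocal distance H = f²/(N·c) + f = 70²/(10 × 0.016) + 70 = 4900/0.16 + 70 ≈ 30695.0 mm ≈ 30.70 m.
Near limit Dn = s·(H − f)/(H + s − 2f) = 3450 × (30695.0 − 70) / (30695.0 + 3450 − 2 × 70) = 3450 × 30625.0 / 34005.0 ≈ 3107.08 mm.
Far limit Df = s·(H − f)/(H − s) = 3450 × (30695.0 − 70) / (30695.0 − 3450) = 3450 × 30625.0 / 27245.0 ≈ 3878.01 mm.
Depth of field = Df − Dn = 3878.01 − 3107.08 ≈ 770.93 mm ≈ 0.771 m.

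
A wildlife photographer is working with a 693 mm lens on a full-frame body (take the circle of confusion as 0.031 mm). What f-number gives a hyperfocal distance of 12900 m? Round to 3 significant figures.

f/1.20

Rearrange H = f²/(N·c) + f for N: N = f² / ((H − f)·c).
N = 693² / ((12900000 − 693) × 0.031) = 480249 / 399879 ≈ 1.20.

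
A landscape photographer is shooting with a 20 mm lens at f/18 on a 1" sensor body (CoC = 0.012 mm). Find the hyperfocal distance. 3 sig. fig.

Hyperfocal distance H = f²/(N·c) + f = 20²/(18 × 0.012) + 20 = 400/0.216 + 20 ≈ 1871.9 mm ≈ 1.87 m.

1.87 m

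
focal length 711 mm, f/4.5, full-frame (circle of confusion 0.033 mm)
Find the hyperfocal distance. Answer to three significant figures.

Hyperfocal distance H = f²/(N·c) + f = 711²/(4.5 × 0.033) + 711 = 505521/0.1485 + 711 ≈ 3404892.8 mm ≈ 3400 m.

3400 m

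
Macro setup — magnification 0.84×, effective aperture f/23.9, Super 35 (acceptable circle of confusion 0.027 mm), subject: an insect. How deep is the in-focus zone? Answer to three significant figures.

At magnification m, DoF ≈ 2·N_eff·c/m² = 2 × 23.9 × 0.027 / 0.84² = 1.291 / 0.7056 ≈ 1.83 mm.

1.83 mm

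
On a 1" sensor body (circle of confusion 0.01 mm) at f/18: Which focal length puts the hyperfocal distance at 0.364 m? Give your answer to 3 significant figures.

From H = f²/(N·c) + f, with f ≪ H: f ≈ √(H·N·c) = √(364 × 18 × 0.01) = √65.520 ≈ 8.094 mm.
Exact: f² + N·c·f − N·c·H = 0 ⇒ f = (−N·c + √((N·c)² + 4·N·c·H))/2 = (−0.18 + √262.11)/2 ≈ 8.0049 mm ≈ 8.00 mm.

8.00 mm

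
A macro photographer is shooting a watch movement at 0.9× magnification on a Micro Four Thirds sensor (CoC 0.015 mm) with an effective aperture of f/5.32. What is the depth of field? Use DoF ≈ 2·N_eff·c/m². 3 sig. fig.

0.197 mm

At magnification m, DoF ≈ 2·N_eff·c/m² = 2 × 5.32 × 0.015 / 0.9² = 0.1596 / 0.81 ≈ 0.197 mm.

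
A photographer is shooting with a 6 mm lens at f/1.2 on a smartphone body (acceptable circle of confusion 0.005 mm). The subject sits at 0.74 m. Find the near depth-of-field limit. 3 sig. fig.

0.659 m

Hyperfocal distance H = f²/(N·c) + f = 6²/(1.2 × 0.005) + 6 = 36/0.006 + 6 ≈ 6006.0 mm ≈ 6.006 m.
Near limit Dn = s·(H − f)/(H + s − 2f) = 740 × (6006.0 − 6) / (6006.0 + 740 − 2 × 6) = 740 × 6000.0 / 6734.0 ≈ 659.34 mm ≈ 0.659 m.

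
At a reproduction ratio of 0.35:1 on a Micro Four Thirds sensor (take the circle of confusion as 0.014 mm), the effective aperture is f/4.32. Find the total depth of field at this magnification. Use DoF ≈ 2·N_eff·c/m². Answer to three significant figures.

At magnification m, DoF ≈ 2·N_eff·c/m² = 2 × 4.32 × 0.014 / 0.35² = 0.121 / 0.1225 ≈ 0.987 mm.

0.987 mm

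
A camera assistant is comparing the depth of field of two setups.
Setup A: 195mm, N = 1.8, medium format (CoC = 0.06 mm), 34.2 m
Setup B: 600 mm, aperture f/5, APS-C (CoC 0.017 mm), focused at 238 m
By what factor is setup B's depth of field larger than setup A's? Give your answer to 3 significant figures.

4.01

Setup A: H = 195²/(1.8×0.06) + 195 ≈ 352278.3 mm; DoF = Df − Dn = 37856.2 − 31187.8 ≈ 6668.4 mm.
Setup B: H = 600²/(5×0.017) + 600 ≈ 4235894.1 mm; DoF = Df − Dn = 252133 − 225368 ≈ 26765 mm.
Ratio = 26765 / 6668.4 ≈ 4.01.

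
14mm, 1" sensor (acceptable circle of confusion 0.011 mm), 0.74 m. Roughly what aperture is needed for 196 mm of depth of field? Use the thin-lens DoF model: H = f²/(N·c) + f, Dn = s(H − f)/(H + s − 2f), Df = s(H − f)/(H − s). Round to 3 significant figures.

f/3.20

Write h = H − f = f²/(N·c). The thin-lens limits are Dn = s·h/(h + (s−f)) and Df = s·h/(h − (s−f)), so DoF = Df − Dn = 2·s·(s−f)·h / (h² − (s−f)²).
That is a quadratic in h: DoF·h² − 2·s·(s−f)·h − DoF·(s−f)² = 0 ⇒ h = (s−f)·(s + √(s² + DoF²)) / DoF = 726 × (740 + √(740² + 196²)) / 196 = 726 × (740 + 765.517) / 196 ≈ 5576.6 mm.
Then N = f²/(c·h) = 14² / (0.011 × 5576.6) = 196 / 61.342 ≈ 3.20.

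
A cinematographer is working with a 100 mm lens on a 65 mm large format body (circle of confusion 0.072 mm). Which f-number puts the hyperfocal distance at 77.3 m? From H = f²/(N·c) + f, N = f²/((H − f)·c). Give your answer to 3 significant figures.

f/1.80

Rearrange H = f²/(N·c) + f for N: N = f² / ((H − f)·c).
N = 100² / ((77300 − 100) × 0.072) = 10000 / 5558 ≈ 1.80.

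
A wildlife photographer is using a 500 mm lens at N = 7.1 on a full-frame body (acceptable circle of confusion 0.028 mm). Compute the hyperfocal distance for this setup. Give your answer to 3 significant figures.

1260 m

Hyperfocal distance H = f²/(N·c) + f = 500²/(7.1 × 0.028) + 500 = 250000/0.1988 + 500 ≈ 1258045.3 mm ≈ 1260 m.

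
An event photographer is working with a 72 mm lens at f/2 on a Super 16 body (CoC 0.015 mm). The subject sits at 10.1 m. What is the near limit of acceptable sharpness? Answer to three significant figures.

9.55 m

Hyperfocal distance H = f²/(N·c) + f = 72²/(2 × 0.015) + 72 = 5184/0.03 + 72 ≈ 172872.0 mm ≈ 172.9 m.
Near limit Dn = s·(H − f)/(H + s − 2f) = 10100 × (172872.0 − 72) / (172872.0 + 10100 − 2 × 72) = 10100 × 172800.0 / 182828.0 ≈ 9546.0 mm ≈ 9.55 m.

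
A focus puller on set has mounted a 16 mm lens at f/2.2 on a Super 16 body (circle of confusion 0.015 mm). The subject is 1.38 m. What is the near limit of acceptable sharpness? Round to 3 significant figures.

Hyperfocal distance H = f²/(N·c) + f = 16²/(2.2 × 0.015) + 16 = 256/0.033 + 16 ≈ 7773.6 mm ≈ 7.774 m.
Near limit Dn = s·(H − f)/(H + s − 2f) = 1380 × (7773.6 − 16) / (7773.6 + 1380 − 2 × 16) = 1380 × 7757.6 / 9121.6 ≈ 1173.6 mm ≈ 1.17 m.

1.17 m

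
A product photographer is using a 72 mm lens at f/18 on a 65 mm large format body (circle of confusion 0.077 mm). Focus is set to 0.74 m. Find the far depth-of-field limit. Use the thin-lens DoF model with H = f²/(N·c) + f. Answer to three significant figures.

0.901 m

Hyperfocal distance H = f²/(N·c) + f = 72²/(18 × 0.077) + 72 = 5184/1.386 + 72 ≈ 3812.3 mm ≈ 3.812 m.
Far limit Df = s·(H − f)/(H − s) = 740 × (3812.3 − 72) / (3812.3 − 740) = 740 × 3740.3 / 3072.3 ≈ 900.90 mm ≈ 0.901 m.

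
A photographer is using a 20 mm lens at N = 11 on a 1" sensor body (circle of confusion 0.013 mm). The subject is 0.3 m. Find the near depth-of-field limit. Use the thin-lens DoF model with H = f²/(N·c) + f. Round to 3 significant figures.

273 mm

Hyperfocal distance H = f²/(N·c) + f = 20²/(11 × 0.013) + 20 = 400/0.143 + 20 ≈ 2817.2 mm ≈ 2.817 m.
Near limit Dn = s·(H − f)/(H + s − 2f) = 300 × (2817.2 − 20) / (2817.2 + 300 − 2 × 20) = 300 × 2797.2 / 3077.2 ≈ 272.70 mm.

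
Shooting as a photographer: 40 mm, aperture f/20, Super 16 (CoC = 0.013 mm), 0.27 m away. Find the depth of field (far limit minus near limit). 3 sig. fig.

Hyperfocal distance H = f²/(N·c) + f = 40²/(20 × 0.013) + 40 = 1600/0.26 + 40 ≈ 6193.8 mm ≈ 6.194 m.
Near limit Dn = s·(H − f)/(H + s − 2f) = 270 × (6193.8 − 40) / (6193.8 + 270 − 2 × 40) = 270 × 6153.8 / 6383.8 ≈ 260.272 mm.
Far limit Df = s·(H − f)/(H − s) = 270 × (6193.8 − 40) / (6193.8 − 270) = 270 × 6153.8 / 5923.8 ≈ 280.483 mm.
Depth of field = Df − Dn = 280.483 − 260.272 ≈ 20.211 mm.

20.2 mm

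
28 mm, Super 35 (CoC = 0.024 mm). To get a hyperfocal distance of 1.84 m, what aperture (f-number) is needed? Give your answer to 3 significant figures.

f/18

Rearrange H = f²/(N·c) + f for N: N = f² / ((H − f)·c).
N = 28² / ((1840 − 28) × 0.024) = 784 / 43.49 ≈ 18.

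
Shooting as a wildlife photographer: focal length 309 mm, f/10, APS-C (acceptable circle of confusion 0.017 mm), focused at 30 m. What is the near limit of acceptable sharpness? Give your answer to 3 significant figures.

Hyperfocal distance H = f²/(N·c) + f = 309²/(10 × 0.017) + 309 = 95481/0.17 + 309 ≈ 561961.9 mm ≈ 562.0 m.
Near limit Dn = s·(H − f)/(H + s − 2f) = 30000 × (561961.9 − 309) / (561961.9 + 30000 − 2 × 309) = 30000 × 561652.9 / 591343.9 ≈ 28494 mm ≈ 28.5 m.

28.5 m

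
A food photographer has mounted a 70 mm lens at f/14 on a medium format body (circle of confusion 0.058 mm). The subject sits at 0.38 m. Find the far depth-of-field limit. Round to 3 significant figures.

Hyperfocal distance H = f²/(N·c) + f = 70²/(14 × 0.058) + 70 = 4900/0.812 + 70 ≈ 6104.5 mm ≈ 6.104 m.
Far limit Df = s·(H − f)/(H − s) = 380 × (6104.5 − 70) / (6104.5 − 380) = 380 × 6034.5 / 5724.5 ≈ 400.58 mm.

401 mm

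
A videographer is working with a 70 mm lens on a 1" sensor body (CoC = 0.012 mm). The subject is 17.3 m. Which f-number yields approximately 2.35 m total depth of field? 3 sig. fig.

Write h = H − f = f²/(N·c). The thin-lens limits are Dn = s·h/(h + (s−f)) and Df = s·h/(h − (s−f)), so DoF = Df − Dn = 2·s·(s−f)·h / (h² − (s−f)²).
That is a quadratic in h: DoF·h² − 2·s·(s−f)·h − DoF·(s−f)² = 0 ⇒ h = (s−f)·(s + √(s² + DoF²)) / DoF = 17230 × (17300 + √(17300² + 2350²)) / 2350 = 17230 × (17300 + 17458.9) / 2350 ≈ 254849 mm.
Then N = f²/(c·h) = 70² / (0.012 × 254849) = 4900 / 3058.2 ≈ 1.60.

f/1.60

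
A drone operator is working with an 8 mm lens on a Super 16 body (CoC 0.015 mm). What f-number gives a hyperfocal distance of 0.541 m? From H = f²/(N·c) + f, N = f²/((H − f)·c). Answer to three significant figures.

Rearrange H = f²/(N·c) + f for N: N = f² / ((H − f)·c).
N = 8² / ((541 − 8) × 0.015) = 64 / 7.995 ≈ 8.01.

f/8.01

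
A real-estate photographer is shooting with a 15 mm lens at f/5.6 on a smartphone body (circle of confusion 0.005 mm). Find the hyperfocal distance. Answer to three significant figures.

Hyperfocal distance H = f²/(N·c) + f = 15²/(5.6 × 0.005) + 15 = 225/0.028 + 15 ≈ 8050.7 mm ≈ 8.05 m.

8.05 m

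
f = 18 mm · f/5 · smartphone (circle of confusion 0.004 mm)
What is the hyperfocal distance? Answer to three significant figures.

Hyperfocal distance H = f²/(N·c) + f = 18²/(5 × 0.004) + 18 = 324/0.02 + 18 ≈ 16218.0 mm ≈ 16.2 m.

16.2 m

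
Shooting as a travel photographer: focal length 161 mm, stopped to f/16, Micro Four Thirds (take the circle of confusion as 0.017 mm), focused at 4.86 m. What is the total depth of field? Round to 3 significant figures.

Hyperfocal distance H = f²/(N·c) + f = 161²/(16 × 0.017) + 161 = 25921/0.272 + 161 ≈ 95458.8 mm ≈ 95.46 m.
Near limit Dn = s·(H − f)/(H + s − 2f) = 4860 × (95458.8 − 161) / (95458.8 + 4860 − 2 × 161) = 4860 × 95297.8 / 99996.8 ≈ 4631.62 mm.
Far limit Df = s·(H − f)/(H − s) = 4860 × (95458.8 − 161) / (95458.8 − 4860) = 4860 × 95297.8 / 90598.8 ≈ 5112.07 mm.
Depth of field = Df − Dn = 5112.07 − 4631.62 ≈ 480.45 mm.

480 mm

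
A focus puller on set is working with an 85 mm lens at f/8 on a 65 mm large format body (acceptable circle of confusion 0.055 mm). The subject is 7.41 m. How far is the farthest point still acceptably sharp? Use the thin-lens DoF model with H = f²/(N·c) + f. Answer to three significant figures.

13.4 m

Hyperfocal distance H = f²/(N·c) + f = 85²/(8 × 0.055) + 85 = 7225/0.44 + 85 ≈ 16505.5 mm ≈ 16.51 m.
Far limit Df = s·(H − f)/(H − s) = 7410 × (16505.5 − 85) / (16505.5 − 7410) = 7410 × 16420.5 / 9095.5 ≈ 13378 mm ≈ 13.4 m.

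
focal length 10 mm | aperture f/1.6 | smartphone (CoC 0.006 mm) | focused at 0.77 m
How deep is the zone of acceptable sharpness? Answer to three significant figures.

113 mm

Hyperfocal distance H = f²/(N·c) + f = 10²/(1.6 × 0.006) + 10 = 100/0.0096 + 10 ≈ 10426.7 mm ≈ 10.43 m.
Near limit Dn = s·(H − f)/(H + s − 2f) = 770 × (10426.7 − 10) / (10426.7 + 770 − 2 × 10) = 770 × 10416.7 / 11176.7 ≈ 717.64 mm.
Far limit Df = s·(H − f)/(H − s) = 770 × (10426.7 − 10) / (10426.7 − 770) = 770 × 10416.7 / 9656.7 ≈ 830.60 mm.
Depth of field = Df − Dn = 830.60 − 717.64 ≈ 112.96 mm.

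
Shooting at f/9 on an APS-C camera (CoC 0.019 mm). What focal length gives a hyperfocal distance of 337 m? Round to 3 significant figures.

From H = f²/(N·c) + f, with f ≪ H: f ≈ √(H·N·c) = √(337000 × 9 × 0.019) = √57627 ≈ 240.1 mm.
The +f correction barely moves this — solving exactly, f² + N·c·f − N·c·H = 0 ⇒ f = (−N·c + √((N·c)² + 4·N·c·H))/2 = (−0.171 + √230508)/2 ≈ 239.97 mm, so f ≈ 240 mm.

240 mm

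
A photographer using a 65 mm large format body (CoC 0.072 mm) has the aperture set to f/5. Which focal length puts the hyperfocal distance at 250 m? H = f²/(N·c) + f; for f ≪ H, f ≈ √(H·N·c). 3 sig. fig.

From H = f²/(N·c) + f, with f ≪ H: f ≈ √(H·N·c) = √(250000 × 5 × 0.072) = √90000 ≈ 300.0 mm.
The +f correction barely moves this — solving exactly, f² + N·c·f − N·c·H = 0 ⇒ f = (−N·c + √((N·c)² + 4·N·c·H))/2 = (−0.36 + √360000)/2 ≈ 299.82 mm, so f ≈ 300 mm.

300 mm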